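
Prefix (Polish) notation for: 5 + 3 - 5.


left-to-right (same/higher precedence on left): tree is (- (+ 5 3) 5)
Prefix: - + 5 3 5


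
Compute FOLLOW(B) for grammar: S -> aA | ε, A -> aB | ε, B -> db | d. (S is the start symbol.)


$ ∈ FOLLOW(S). For each A -> αBβ: add FIRST(β)\{ε} to FOLLOW(B); if β nullable, add FOLLOW(A).
FOLLOW(B) = {$}


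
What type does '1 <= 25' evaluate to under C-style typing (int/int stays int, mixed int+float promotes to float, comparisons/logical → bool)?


Operand types: int <= int
Rule: comparison yields bool
Result type: bool


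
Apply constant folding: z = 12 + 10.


12 + 10 = 22 at compile time
Optimized: z = 22


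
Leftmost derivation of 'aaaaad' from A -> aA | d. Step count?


Derivation: A => aA => aaA => aaaA => aaaaA => aaaaaA => aaaaad
Steps: 6


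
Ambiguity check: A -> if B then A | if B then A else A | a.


dangling else: 'if B then if B then a else a' parses two ways
Ambiguous


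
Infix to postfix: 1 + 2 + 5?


Left to right (same or higher precedence on left)
Postfix: 1 2 + 5 +


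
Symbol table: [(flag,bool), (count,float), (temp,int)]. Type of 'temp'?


Lookup 'temp' → type int


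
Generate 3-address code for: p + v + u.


Break into single-operator statements:
t1 = p + v
t2 = t1 + u


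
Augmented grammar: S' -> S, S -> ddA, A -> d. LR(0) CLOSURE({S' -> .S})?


Start: S' -> .S
For each item with dot before a nonterminal B, add B -> .γ for every B-production
Closure: [S' -> .S, S -> .ddA]


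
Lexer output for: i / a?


Scan left to right, longest-match per lexeme
Tokens: ID(i), OP(/), ID(a)


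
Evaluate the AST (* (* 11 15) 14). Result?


Evaluate inner: (* 11 15) = 165
Evaluate root: (* 165 14) = 2310
Result: 2310


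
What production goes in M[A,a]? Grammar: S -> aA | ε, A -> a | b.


For [A, a]: 'a' ∈ FIRST(a)
Entry: A -> a


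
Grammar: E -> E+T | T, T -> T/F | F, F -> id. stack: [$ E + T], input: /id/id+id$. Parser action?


'/' can extend T; shift to build T -> T/F
Action: shift


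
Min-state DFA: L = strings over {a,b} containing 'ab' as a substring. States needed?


KMP-style automaton: 2 progress states + 1 absorbing accept = 3
Minimal DFA: 3 states


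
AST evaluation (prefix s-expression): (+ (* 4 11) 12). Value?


Evaluate inner: (* 4 11) = 44
Evaluate root: (+ 44 12) = 56
Result: 56


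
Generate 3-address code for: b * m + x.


Break into single-operator statements:
t1 = b * m
t2 = t1 + x


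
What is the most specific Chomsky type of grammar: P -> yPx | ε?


Single nonterminal LHS, but y^n x^n is not regular
Classification: Type 2 (Context-Free)


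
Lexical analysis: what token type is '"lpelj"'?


Pattern: double-quoted sequence
Type: STRING_LITERAL


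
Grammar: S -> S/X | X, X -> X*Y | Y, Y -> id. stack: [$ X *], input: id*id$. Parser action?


no handle; shift 'id'
Action: shift


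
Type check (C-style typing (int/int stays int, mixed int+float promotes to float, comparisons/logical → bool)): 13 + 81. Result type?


Operand types: int + int
Rule: mixed int/float promotes to float; int/int stays int
Result type: int


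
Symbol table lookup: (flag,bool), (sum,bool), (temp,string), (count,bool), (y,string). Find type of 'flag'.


Lookup 'flag' → type bool


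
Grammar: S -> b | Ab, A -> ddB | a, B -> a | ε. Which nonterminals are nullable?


A nonterminal is nullable iff some alternative derives ε (directly, or every symbol in it is nullable)
Nullable: {B}


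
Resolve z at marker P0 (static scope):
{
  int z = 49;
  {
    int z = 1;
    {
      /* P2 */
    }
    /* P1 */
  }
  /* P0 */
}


z declared in the same block as P0
z = 49


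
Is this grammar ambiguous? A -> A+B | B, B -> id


precedence layered via separate nonterminal B: deterministic
Unambiguous


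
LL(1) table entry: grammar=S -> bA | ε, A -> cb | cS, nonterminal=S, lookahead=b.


For [S, b]: 'b' ∈ FIRST(bA)
Entry: S -> bA


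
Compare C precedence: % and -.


'%' is multiplicative (level 10); '-' is additive (level 9)
Higher level binds tighter
'%' has higher precedence than '-'


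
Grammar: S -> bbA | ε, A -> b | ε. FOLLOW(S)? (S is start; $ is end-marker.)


$ ∈ FOLLOW(S). For each A -> αBβ: add FIRST(β)\{ε} to FOLLOW(B); if β nullable, add FOLLOW(A).
FOLLOW(S) = {$}


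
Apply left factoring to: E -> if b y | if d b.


Common prefix: 'if'
Factored: E -> if E', E' -> b y | d b


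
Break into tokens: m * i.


Scan left to right, longest-match per lexeme
Tokens: ID(m), OP(*), ID(i)


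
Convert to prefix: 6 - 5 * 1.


'*' binds tighter: tree is (- 6 (* 5 1))
Prefix: - 6 * 5 1


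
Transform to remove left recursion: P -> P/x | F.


Left-recursive alternatives: P/x; non-recursive: F
Introduce P': P -> FP', P' -> /xP' | ε


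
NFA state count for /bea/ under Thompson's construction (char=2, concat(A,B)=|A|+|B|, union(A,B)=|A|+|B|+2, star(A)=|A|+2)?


Syntax tree has 3 char leaf(s), 0 union(s), 0 star(s)
chars contribute 3×2 = 6; each union adds +2; each star adds +2
Total: 6 + 0 + 0 = 6 states


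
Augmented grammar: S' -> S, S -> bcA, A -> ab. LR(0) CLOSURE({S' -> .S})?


Start: S' -> .S
For each item with dot before a nonterminal B, add B -> .γ for every B-production
Closure: [S' -> .S, S -> .bcA]


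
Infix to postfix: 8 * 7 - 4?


Left to right (same or higher precedence on left)
Postfix: 8 7 * 4 -


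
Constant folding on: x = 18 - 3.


18 - 3 = 15 at compile time
Optimized: x = 15


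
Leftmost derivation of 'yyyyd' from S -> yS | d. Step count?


Derivation: S => yS => yyS => yyyS => yyyyS => yyyyd
Steps: 5


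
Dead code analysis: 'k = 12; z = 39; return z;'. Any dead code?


k is assigned but never read
Dead: 'k = 12'


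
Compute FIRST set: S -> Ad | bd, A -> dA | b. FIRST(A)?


Per alternative of A: FIRST(dA) = {d}; FIRST(b) = {b}
FIRST(A) = {b, d}


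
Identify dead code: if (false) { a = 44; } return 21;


condition is constant false, so the whole block is unreachable
Dead: 'if (false) { a = 44; }'


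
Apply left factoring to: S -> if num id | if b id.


Common prefix: 'if'
Factored: S -> if S', S' -> num id | b id


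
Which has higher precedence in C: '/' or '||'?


'/' is multiplicative (level 10); '||' is logical OR (level 1)
Higher level binds tighter
'/' has higher precedence than '||'


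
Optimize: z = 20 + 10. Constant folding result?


20 + 10 = 30 at compile time
Optimized: z = 30


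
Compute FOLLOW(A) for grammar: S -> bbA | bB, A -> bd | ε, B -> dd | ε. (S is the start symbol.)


$ ∈ FOLLOW(S). For each A -> αBβ: add FIRST(β)\{ε} to FOLLOW(B); if β nullable, add FOLLOW(A).
FOLLOW(A) = {$}


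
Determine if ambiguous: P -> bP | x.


right-linear, alternatives start with distinct terminals 'b' vs 'x': unique leftmost derivation
Unambiguous


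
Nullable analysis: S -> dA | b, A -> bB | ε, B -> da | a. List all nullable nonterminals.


A nonterminal is nullable iff some alternative derives ε (directly, or every symbol in it is nullable)
Nullable: {A}


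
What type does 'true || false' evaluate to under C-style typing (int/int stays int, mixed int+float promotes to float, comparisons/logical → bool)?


Operand types: bool || bool
Rule: logical operators take bool operands and yield bool
Result type: bool


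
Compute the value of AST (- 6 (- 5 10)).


Evaluate inner: (- 5 10) = -5
Evaluate root: (- 6 -5) = 11
Result: 11


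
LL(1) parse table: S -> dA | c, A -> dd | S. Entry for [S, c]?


For [S, c]: 'c' ∈ FIRST(c)
Entry: S -> c


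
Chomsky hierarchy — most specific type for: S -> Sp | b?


Left-linear: every RHS is a terminal or one nonterminal followed by a terminal
Classification: Type 3 (Regular)


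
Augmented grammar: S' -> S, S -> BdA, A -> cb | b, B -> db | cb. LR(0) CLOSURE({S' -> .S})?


Start: S' -> .S
For each item with dot before a nonterminal B, add B -> .γ for every B-production
Closure: [S' -> .S, S -> .BdA, B -> .db, B -> .cb]


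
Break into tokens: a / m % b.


Scan left to right, longest-match per lexeme
Tokens: ID(a), OP(/), ID(m), OP(%), ID(b)


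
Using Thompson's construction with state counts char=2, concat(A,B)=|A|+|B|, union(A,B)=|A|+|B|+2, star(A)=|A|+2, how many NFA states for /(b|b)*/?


Syntax tree has 2 char leaf(s), 1 union(s), 1 star(s)
chars contribute 2×2 = 4; each union adds +2; each star adds +2
Total: 4 + 2 + 2 = 8 states


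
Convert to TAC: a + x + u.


Break into single-operator statements:
t1 = a + x
t2 = t1 + u


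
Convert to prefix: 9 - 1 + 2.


left-to-right (same/higher precedence on left): tree is (+ (- 9 1) 2)
Prefix: + - 9 1 2


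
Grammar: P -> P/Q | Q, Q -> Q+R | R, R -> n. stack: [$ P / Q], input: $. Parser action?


handle 'P/Q' on top; lookahead ∈ FOLLOW(P) = {/, $}
Action: reduce (P -> P/Q)


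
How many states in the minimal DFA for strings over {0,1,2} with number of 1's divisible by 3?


Track (count of 1) mod 3: states 0..2, accept at 0
Minimal DFA: 3 states


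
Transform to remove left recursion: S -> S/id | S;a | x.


Left-recursive alternatives: S/id, S;a; non-recursive: x
Introduce S': S -> xS', S' -> /idS' | ;aS' | ε


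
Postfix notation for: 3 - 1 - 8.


Left to right (same or higher precedence on left)
Postfix: 3 1 - 8 -


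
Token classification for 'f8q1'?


Pattern: letter/underscore followed by alphanumerics, not a keyword
Type: IDENTIFIER


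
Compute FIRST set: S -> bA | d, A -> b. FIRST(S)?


Per alternative of S: FIRST(bA) = {b}; FIRST(d) = {d}
FIRST(S) = {b, d}


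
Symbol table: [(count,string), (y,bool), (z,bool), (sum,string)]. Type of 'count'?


Lookup 'count' → type string


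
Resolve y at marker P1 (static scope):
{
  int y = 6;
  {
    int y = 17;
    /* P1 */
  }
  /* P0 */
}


y declared in the same block as P1
y = 17


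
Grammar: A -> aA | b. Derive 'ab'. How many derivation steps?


Derivation: A => aA => ab
Steps: 2


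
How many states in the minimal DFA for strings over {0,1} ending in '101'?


Track the longest suffix of input matching a prefix of '101': 4 classes (prefixes of length 0..3)
Minimal DFA: 4 states


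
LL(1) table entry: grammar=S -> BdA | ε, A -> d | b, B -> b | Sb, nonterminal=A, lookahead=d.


For [A, d]: 'd' ∈ FIRST(d)
Entry: A -> d


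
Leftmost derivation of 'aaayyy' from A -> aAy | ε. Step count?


Derivation: A => aAy => aaAyy => aaaAyyy => aaayyy
Steps: 4


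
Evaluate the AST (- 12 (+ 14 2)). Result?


Evaluate inner: (+ 14 2) = 16
Evaluate root: (- 12 16) = -4
Result: -4


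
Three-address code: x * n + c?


Break into single-operator statements:
t1 = x * n
t2 = t1 + c


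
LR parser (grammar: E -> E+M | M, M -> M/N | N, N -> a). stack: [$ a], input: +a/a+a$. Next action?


'a' on top is the handle for N -> a
Action: reduce (N -> a)


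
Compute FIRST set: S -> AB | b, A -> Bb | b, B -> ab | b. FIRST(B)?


Per alternative of B: FIRST(ab) = {a}; FIRST(b) = {b}
FIRST(B) = {a, b}


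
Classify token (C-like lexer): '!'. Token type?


Pattern: operator symbol
Type: OPERATOR


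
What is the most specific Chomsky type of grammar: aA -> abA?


LHS has context (more than one symbol) and |LHS| ≤ |RHS|
Classification: Type 1 (Context-Sensitive)


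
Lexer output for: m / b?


Scan left to right, longest-match per lexeme
Tokens: ID(m), OP(/), ID(b)


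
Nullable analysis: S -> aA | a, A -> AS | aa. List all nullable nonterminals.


A nonterminal is nullable iff some alternative derives ε (directly, or every symbol in it is nullable)
Nullable: {}


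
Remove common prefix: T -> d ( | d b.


Common prefix: 'd'
Factored: T -> d T', T' -> ( | b


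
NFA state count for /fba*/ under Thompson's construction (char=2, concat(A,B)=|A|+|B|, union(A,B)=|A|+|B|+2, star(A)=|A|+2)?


Syntax tree has 3 char leaf(s), 0 union(s), 1 star(s)
chars contribute 3×2 = 6; each union adds +2; each star adds +2
Total: 6 + 0 + 2 = 8 states


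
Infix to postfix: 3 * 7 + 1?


Left to right (same or higher precedence on left)
Postfix: 3 7 * 1 +


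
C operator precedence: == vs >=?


'>=' is relational (level 7); '==' is equality (level 6)
Higher level binds tighter
'>=' has higher precedence than '=='


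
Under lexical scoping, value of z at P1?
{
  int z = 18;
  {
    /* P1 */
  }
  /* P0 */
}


P1's block does not declare z; resolves to the enclosing declaration at depth 0
z = 18


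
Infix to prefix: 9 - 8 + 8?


left-to-right (same/higher precedence on left): tree is (+ (- 9 8) 8)
Prefix: + - 9 8 8


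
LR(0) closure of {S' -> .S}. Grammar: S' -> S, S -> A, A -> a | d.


Start: S' -> .S
For each item with dot before a nonterminal B, add B -> .γ for every B-production
Closure: [S' -> .S, S -> .A, A -> .a, A -> .d]


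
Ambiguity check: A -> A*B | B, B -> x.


precedence layered via separate nonterminal B: deterministic
Unambiguous


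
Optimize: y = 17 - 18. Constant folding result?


17 - 18 = -1 at compile time
Optimized: y = -1


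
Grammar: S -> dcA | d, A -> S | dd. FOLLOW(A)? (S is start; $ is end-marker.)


$ ∈ FOLLOW(S). For each A -> αBβ: add FIRST(β)\{ε} to FOLLOW(B); if β nullable, add FOLLOW(A).
FOLLOW(A) = {$}


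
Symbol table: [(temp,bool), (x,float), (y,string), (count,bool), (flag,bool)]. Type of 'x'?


Lookup 'x' → type float


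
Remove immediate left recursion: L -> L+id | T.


Left-recursive alternatives: L+id; non-recursive: T
Introduce L': L -> TL', L' -> +idL' | ε


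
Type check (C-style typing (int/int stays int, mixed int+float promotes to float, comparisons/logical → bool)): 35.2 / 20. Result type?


Operand types: float / int
Rule: mixed int/float promotes to float; int/int stays int
Result type: float


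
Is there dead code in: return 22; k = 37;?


statement follows a return and is unreachable
Dead: 'k = 37'


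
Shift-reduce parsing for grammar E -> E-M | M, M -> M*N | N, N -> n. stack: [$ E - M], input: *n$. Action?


'*' can extend M; shift to build M -> M*N
Action: shift


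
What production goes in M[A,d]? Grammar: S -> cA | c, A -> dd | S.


For [A, d]: 'd' ∈ FIRST(dd)
Entry: A -> dd


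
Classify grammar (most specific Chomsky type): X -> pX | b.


Right-linear: every RHS is a terminal or a terminal followed by one nonterminal
Classification: Type 3 (Regular)


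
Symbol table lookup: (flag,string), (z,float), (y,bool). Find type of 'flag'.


Lookup 'flag' → type string


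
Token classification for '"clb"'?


Pattern: double-quoted sequence
Type: STRING_LITERAL


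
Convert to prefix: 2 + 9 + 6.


left-to-right (same/higher precedence on left): tree is (+ (+ 2 9) 6)
Prefix: + + 2 9 6


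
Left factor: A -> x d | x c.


Common prefix: 'x'
Factored: A -> x A', A' -> d | c


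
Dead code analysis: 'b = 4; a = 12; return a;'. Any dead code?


b is assigned but never read
Dead: 'b = 4'


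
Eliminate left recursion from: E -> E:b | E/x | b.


Left-recursive alternatives: E:b, E/x; non-recursive: b
Introduce E': E -> bE', E' -> :bE' | /xE' | ε


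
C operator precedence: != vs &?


'!=' is equality (level 6); '&' is bitwise AND (level 5)
Higher level binds tighter
'!=' has higher precedence than '&'


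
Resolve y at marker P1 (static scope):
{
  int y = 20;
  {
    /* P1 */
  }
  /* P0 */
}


P1's block does not declare y; resolves to the enclosing declaration at depth 0
y = 20


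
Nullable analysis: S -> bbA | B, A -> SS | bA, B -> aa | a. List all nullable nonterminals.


A nonterminal is nullable iff some alternative derives ε (directly, or every symbol in it is nullable)
Nullable: {}


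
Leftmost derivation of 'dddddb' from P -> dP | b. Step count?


Derivation: P => dP => ddP => dddP => ddddP => dddddP => dddddb
Steps: 6


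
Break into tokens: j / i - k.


Scan left to right, longest-match per lexeme
Tokens: ID(j), OP(/), ID(i), OP(-), ID(k)


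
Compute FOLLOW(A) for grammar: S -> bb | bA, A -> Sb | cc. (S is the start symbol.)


$ ∈ FOLLOW(S). For each A -> αBβ: add FIRST(β)\{ε} to FOLLOW(B); if β nullable, add FOLLOW(A).
FOLLOW(A) = {$, b}


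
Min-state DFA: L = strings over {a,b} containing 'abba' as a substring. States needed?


KMP-style automaton: 4 progress states + 1 absorbing accept = 5
Minimal DFA: 5 states


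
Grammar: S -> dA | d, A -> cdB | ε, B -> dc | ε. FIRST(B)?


Per alternative of B: FIRST(dc) = {d}; FIRST(ε) = {ε}
FIRST(B) = {d, ε}


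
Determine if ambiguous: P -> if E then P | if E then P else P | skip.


dangling else: 'if E then if E then skip else skip' parses two ways
Ambiguous


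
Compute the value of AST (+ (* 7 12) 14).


Evaluate inner: (* 7 12) = 84
Evaluate root: (+ 84 14) = 98
Result: 98


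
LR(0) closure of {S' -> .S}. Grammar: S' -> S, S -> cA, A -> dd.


Start: S' -> .S
For each item with dot before a nonterminal B, add B -> .γ for every B-production
Closure: [S' -> .S, S -> .cA]


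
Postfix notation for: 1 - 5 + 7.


Left to right (same or higher precedence on left)
Postfix: 1 5 - 7 +


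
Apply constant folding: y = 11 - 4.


11 - 4 = 7 at compile time
Optimized: y = 7


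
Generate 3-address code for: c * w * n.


Break into single-operator statements:
t1 = c * w
t2 = t1 * n


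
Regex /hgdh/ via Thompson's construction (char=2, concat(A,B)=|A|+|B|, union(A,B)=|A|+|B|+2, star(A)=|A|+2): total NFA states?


Syntax tree has 4 char leaf(s), 0 union(s), 0 star(s)
chars contribute 4×2 = 8; each union adds +2; each star adds +2
Total: 8 + 0 + 0 = 8 states


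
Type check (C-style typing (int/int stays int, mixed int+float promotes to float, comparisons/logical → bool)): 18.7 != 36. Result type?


Operand types: float != int
Rule: comparison yields bool
Result type: bool


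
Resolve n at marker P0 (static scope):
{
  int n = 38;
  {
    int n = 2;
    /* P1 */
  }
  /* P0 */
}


n declared in the same block as P0
n = 38


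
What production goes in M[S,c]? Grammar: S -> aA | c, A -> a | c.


For [S, c]: 'c' ∈ FIRST(c)
Entry: S -> c


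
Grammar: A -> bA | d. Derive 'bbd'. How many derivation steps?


Derivation: A => bA => bbA => bbd
Steps: 3


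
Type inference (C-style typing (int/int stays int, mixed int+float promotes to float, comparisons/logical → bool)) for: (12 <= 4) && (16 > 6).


Operand types: bool && bool
Rule: logical operators take bool operands and yield bool
Result type: bool


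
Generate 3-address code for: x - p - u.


Break into single-operator statements:
t1 = x - p
t2 = t1 - u


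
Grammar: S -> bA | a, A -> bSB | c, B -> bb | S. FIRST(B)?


Per alternative of B: FIRST(bb) = {b}; FIRST(S) = {a, b}
FIRST(B) = {a, b}


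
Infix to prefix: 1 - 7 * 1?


'*' binds tighter: tree is (- 1 (* 7 1))
Prefix: - 1 * 7 1


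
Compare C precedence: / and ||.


'/' is multiplicative (level 10); '||' is logical OR (level 1)
Higher level binds tighter
'/' has higher precedence than '||'


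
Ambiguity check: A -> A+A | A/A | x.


'x+x/x' has two parse trees (no precedence encoded between + and /)
Ambiguous


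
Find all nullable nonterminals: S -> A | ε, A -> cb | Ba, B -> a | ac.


A nonterminal is nullable iff some alternative derives ε (directly, or every symbol in it is nullable)
Nullable: {S}


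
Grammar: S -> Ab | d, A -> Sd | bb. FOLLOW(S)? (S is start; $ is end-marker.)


$ ∈ FOLLOW(S). For each A -> αBβ: add FIRST(β)\{ε} to FOLLOW(B); if β nullable, add FOLLOW(A).
FOLLOW(S) = {$, d}


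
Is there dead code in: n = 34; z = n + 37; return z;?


n is read by z's definition; z is returned
No dead code


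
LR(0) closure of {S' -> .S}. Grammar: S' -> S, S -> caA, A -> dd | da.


Start: S' -> .S
For each item with dot before a nonterminal B, add B -> .γ for every B-production
Closure: [S' -> .S, S -> .caA]


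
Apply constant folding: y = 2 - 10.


2 - 10 = -8 at compile time
Optimized: y = -8


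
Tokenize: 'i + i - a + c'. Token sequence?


Scan left to right, longest-match per lexeme
Tokens: ID(i), OP(+), ID(i), OP(-), ID(a), OP(+), ID(c)


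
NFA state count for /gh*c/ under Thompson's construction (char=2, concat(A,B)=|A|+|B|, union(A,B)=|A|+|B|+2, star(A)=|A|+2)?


Syntax tree has 3 char leaf(s), 0 union(s), 1 star(s)
chars contribute 3×2 = 6; each union adds +2; each star adds +2
Total: 6 + 0 + 2 = 8 states


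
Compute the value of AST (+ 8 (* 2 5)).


Evaluate inner: (* 2 5) = 10
Evaluate root: (+ 8 10) = 18
Result: 18


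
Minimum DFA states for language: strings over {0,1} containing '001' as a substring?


KMP-style automaton: 3 progress states + 1 absorbing accept = 4
Minimal DFA: 4 states


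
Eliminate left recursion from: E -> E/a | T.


Left-recursive alternatives: E/a; non-recursive: T
Introduce E': E -> TE', E' -> /aE' | ε


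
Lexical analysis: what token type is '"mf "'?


Pattern: double-quoted sequence
Type: STRING_LITERAL


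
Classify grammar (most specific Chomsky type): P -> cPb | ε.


Single nonterminal LHS, but c^n b^n is not regular
Classification: Type 2 (Context-Free)


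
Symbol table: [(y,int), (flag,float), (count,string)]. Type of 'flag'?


Lookup 'flag' → type float


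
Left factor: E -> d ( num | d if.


Common prefix: 'd'
Factored: E -> d E', E' -> ( num | if


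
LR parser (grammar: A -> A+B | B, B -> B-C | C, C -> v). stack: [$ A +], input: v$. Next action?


no handle ('A+' is not any RHS); shift 'v'
Action: shift


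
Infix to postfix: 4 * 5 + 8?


Left to right (same or higher precedence on left)
Postfix: 4 5 * 8 +


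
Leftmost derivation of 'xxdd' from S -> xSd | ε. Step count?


Derivation: S => xSd => xxSdd => xxdd
Steps: 3


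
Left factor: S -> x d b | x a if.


Common prefix: 'x'
Factored: S -> x S', S' -> d b | a if


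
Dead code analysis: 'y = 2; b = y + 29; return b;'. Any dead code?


y is read by b's definition; b is returned
No dead code


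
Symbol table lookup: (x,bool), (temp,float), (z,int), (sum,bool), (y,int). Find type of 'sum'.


Lookup 'sum' → type bool


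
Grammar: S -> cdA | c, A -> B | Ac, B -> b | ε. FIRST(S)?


Per alternative of S: FIRST(cdA) = {c}; FIRST(c) = {c}
FIRST(S) = {c}


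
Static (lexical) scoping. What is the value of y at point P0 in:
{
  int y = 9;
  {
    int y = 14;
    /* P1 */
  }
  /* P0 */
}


y declared in the same block as P0
y = 9


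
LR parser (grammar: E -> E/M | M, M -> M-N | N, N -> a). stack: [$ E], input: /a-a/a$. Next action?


shift '/' to continue E -> E/M
Action: shift


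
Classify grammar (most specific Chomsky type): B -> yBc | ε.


Single nonterminal LHS, but y^n c^n is not regular
Classification: Type 2 (Context-Free)


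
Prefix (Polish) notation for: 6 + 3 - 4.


left-to-right (same/higher precedence on left): tree is (- (+ 6 3) 4)
Prefix: - + 6 3 4


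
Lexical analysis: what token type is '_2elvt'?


Pattern: letter/underscore followed by alphanumerics, not a keyword
Type: IDENTIFIER


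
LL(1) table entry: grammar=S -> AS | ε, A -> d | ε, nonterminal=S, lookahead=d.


For [S, d]: 'd' ∈ FIRST(AS)
Entry: S -> AS


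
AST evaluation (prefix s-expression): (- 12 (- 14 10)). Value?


Evaluate inner: (- 14 10) = 4
Evaluate root: (- 12 4) = 8
Result: 8


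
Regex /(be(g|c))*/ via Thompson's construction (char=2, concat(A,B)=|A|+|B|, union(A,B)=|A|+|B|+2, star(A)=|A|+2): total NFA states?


Syntax tree has 4 char leaf(s), 1 union(s), 1 star(s)
chars contribute 4×2 = 8; each union adds +2; each star adds +2
Total: 8 + 2 + 2 = 12 states


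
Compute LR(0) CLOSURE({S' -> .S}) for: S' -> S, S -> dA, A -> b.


Start: S' -> .S
For each item with dot before a nonterminal B, add B -> .γ for every B-production
Closure: [S' -> .S, S -> .dA]


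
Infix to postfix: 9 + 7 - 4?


Left to right (same or higher precedence on left)
Postfix: 9 7 + 4 -


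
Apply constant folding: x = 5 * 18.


5 * 18 = 90 at compile time
Optimized: x = 90


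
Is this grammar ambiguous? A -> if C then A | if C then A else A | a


dangling else: 'if C then if C then a else a' parses two ways
Ambiguous


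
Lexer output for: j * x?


Scan left to right, longest-match per lexeme
Tokens: ID(j), OP(*), ID(x)


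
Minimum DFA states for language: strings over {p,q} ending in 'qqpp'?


Track the longest suffix of input matching a prefix of 'qqpp': 5 classes (prefixes of length 0..4)
Minimal DFA: 5 states


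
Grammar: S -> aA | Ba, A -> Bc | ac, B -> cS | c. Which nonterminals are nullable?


A nonterminal is nullable iff some alternative derives ε (directly, or every symbol in it is nullable)
Nullable: {}


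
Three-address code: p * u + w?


Break into single-operator statements:
t1 = p * u
t2 = t1 + w


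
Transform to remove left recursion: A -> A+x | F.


Left-recursive alternatives: A+x; non-recursive: F
Introduce A': A -> FA', A' -> +xA' | ε


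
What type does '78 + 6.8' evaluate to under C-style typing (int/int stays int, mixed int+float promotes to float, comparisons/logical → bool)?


Operand types: int + float
Rule: mixed int/float promotes to float; int/int stays int
Result type: float


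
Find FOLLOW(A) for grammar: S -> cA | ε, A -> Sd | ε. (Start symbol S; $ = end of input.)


$ ∈ FOLLOW(S). For each A -> αBβ: add FIRST(β)\{ε} to FOLLOW(B); if β nullable, add FOLLOW(A).
FOLLOW(A) = {$, d}


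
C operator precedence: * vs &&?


'*' is multiplicative (level 10); '&&' is logical AND (level 2)
Higher level binds tighter
'*' has higher precedence than '&&'


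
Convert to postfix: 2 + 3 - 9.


Left to right (same or higher precedence on left)
Postfix: 2 3 + 9 -


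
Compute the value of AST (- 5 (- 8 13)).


Evaluate inner: (- 8 13) = -5
Evaluate root: (- 5 -5) = 10
Result: 10


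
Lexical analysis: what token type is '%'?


Pattern: operator symbol
Type: OPERATOR


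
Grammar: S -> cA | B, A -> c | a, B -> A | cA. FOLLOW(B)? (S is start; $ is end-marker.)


$ ∈ FOLLOW(S). For each A -> αBβ: add FIRST(β)\{ε} to FOLLOW(B); if β nullable, add FOLLOW(A).
FOLLOW(B) = {$}


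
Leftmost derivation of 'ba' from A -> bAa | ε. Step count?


Derivation: A => bAa => ba
Steps: 2


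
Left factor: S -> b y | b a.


Common prefix: 'b'
Factored: S -> b S', S' -> y | a


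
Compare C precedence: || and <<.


'<<' is shift (level 8); '||' is logical OR (level 1)
Higher level binds tighter
'<<' has higher precedence than '||'


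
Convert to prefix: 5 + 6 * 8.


'*' binds tighter: tree is (+ 5 (* 6 8))
Prefix: + 5 * 6 8


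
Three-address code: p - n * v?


Break into single-operator statements:
t1 = n * v
t2 = p - t1


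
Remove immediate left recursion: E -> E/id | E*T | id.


Left-recursive alternatives: E/id, E*T; non-recursive: id
Introduce E': E -> idE', E' -> /idE' | *TE' | ε


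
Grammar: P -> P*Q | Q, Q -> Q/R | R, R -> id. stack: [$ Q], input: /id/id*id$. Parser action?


shift '/' to continue Q -> Q/R
Action: shift


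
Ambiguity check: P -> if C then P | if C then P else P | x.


dangling else: 'if C then if C then x else x' parses two ways
Ambiguous


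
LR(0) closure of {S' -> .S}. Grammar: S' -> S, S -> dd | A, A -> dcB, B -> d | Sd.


Start: S' -> .S
For each item with dot before a nonterminal B, add B -> .γ for every B-production
Closure: [S' -> .S, S -> .dd, S -> .A, A -> .dcB]


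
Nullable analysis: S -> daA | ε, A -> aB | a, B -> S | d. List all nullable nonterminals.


A nonterminal is nullable iff some alternative derives ε (directly, or every symbol in it is nullable)
Nullable: {B, S}


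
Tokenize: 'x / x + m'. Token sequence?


Scan left to right, longest-match per lexeme
Tokens: ID(x), OP(/), ID(x), OP(+), ID(m)


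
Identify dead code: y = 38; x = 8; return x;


y is assigned but never read
Dead: 'y = 38'


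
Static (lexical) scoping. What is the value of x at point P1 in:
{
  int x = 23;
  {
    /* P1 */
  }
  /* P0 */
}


P1's block does not declare x; resolves to the enclosing declaration at depth 0
x = 23


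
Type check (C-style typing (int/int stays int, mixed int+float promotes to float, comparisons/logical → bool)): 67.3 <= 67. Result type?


Operand types: float <= int
Rule: comparison yields bool
Result type: bool


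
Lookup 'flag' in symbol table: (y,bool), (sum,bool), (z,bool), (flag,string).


Lookup 'flag' → type string


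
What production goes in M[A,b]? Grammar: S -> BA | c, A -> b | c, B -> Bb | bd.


For [A, b]: 'b' ∈ FIRST(b)
Entry: A -> b


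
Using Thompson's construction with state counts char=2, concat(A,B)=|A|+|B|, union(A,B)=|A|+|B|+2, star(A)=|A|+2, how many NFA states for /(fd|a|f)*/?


Syntax tree has 4 char leaf(s), 2 union(s), 1 star(s)
chars contribute 4×2 = 8; each union adds +2; each star adds +2
Total: 8 + 4 + 2 = 14 states


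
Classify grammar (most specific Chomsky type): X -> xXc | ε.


Single nonterminal LHS, but x^n c^n is not regular
Classification: Type 2 (Context-Free)


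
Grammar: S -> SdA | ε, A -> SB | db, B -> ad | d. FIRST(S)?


Per alternative of S: FIRST(SdA) = {d}; FIRST(ε) = {ε}
FIRST(S) = {d, ε}


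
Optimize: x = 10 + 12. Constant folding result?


10 + 12 = 22 at compile time
Optimized: x = 22


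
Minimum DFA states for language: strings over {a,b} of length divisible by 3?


Track length mod 3: states 0..2, accept at 0
Minimal DFA: 3 states


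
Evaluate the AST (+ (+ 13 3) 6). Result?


Evaluate inner: (+ 13 3) = 16
Evaluate root: (+ 16 6) = 22
Result: 22


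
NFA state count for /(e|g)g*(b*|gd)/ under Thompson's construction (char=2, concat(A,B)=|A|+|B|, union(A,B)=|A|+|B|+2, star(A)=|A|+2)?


Syntax tree has 6 char leaf(s), 2 union(s), 2 star(s)
chars contribute 6×2 = 12; each union adds +2; each star adds +2
Total: 12 + 4 + 4 = 20 states


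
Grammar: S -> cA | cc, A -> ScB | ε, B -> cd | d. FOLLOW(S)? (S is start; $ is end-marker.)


$ ∈ FOLLOW(S). For each A -> αBβ: add FIRST(β)\{ε} to FOLLOW(B); if β nullable, add FOLLOW(A).
FOLLOW(S) = {$, c}


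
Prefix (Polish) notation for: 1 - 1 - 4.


left-to-right (same/higher precedence on left): tree is (- (- 1 1) 4)
Prefix: - - 1 1 4


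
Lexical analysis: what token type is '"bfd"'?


Pattern: double-quoted sequence
Type: STRING_LITERAL


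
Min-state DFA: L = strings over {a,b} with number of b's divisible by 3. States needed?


Track (count of b) mod 3: states 0..2, accept at 0
Minimal DFA: 3 states


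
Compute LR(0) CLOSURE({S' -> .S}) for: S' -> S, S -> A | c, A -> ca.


Start: S' -> .S
For each item with dot before a nonterminal B, add B -> .γ for every B-production
Closure: [S' -> .S, S -> .A, S -> .c, A -> .ca]


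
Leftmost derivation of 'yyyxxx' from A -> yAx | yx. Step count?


Derivation: A => yAx => yyAxx => yyyxxx
Steps: 3


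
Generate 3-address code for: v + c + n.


Break into single-operator statements:
t1 = v + c
t2 = t1 + n


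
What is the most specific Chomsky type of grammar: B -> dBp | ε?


Single nonterminal LHS, but d^n p^n is not regular
Classification: Type 2 (Context-Free)


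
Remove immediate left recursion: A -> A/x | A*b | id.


Left-recursive alternatives: A/x, A*b; non-recursive: id
Introduce A': A -> idA', A' -> /xA' | *bA' | ε


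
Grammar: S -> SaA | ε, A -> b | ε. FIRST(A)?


Per alternative of A: FIRST(b) = {b}; FIRST(ε) = {ε}
FIRST(A) = {b, ε}


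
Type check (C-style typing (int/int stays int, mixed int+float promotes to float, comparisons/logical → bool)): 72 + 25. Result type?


Operand types: int + int
Rule: mixed int/float promotes to float; int/int stays int
Result type: int


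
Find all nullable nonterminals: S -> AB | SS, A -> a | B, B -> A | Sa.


A nonterminal is nullable iff some alternative derives ε (directly, or every symbol in it is nullable)
Nullable: {}


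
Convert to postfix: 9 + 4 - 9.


Left to right (same or higher precedence on left)
Postfix: 9 4 + 9 -


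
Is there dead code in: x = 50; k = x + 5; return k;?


x is read by k's definition; k is returned
No dead code


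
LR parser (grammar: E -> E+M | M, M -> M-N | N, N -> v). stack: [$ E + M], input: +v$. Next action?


handle 'E+M' on top; lookahead ∈ FOLLOW(E) = {+, $}
Action: reduce (E -> E+M)


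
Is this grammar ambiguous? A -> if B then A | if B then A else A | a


dangling else: 'if B then if B then a else a' parses two ways
Ambiguous


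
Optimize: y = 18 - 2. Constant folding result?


18 - 2 = 16 at compile time
Optimized: y = 16


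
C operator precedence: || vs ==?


'==' is equality (level 6); '||' is logical OR (level 1)
Higher level binds tighter
'==' has higher precedence than '||'


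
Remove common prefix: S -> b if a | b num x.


Common prefix: 'b'
Factored: S -> b S', S' -> if a | num x


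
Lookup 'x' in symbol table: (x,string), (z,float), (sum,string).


Lookup 'x' → type string


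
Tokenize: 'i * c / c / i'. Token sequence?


Scan left to right, longest-match per lexeme
Tokens: ID(i), OP(*), ID(c), OP(/), ID(c), OP(/), ID(i)


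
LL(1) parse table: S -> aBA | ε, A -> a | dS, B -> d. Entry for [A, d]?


For [A, d]: 'd' ∈ FIRST(dS)
Entry: A -> dS


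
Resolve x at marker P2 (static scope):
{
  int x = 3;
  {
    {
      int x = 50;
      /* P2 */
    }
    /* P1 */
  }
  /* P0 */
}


x declared in the same block as P2
x = 50


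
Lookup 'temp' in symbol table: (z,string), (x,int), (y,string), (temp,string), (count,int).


Lookup 'temp' → type string


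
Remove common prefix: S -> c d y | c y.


Common prefix: 'c'
Factored: S -> c S', S' -> d y | y


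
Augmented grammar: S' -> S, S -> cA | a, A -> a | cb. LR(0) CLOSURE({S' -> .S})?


Start: S' -> .S
For each item with dot before a nonterminal B, add B -> .γ for every B-production
Closure: [S' -> .S, S -> .cA, S -> .a]


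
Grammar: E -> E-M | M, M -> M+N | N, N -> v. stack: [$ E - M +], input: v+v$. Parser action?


no handle; shift 'v'
Action: shift


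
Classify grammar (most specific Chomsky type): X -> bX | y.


Right-linear: every RHS is a terminal or a terminal followed by one nonterminal
Classification: Type 3 (Regular)


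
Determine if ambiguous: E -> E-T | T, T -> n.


precedence layered via separate nonterminal T: deterministic
Unambiguous


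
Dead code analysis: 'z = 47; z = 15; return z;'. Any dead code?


first assignment to z is overwritten before any read
Dead: 'z = 47'


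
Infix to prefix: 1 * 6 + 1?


left-to-right (same/higher precedence on left): tree is (+ (* 1 6) 1)
Prefix: + * 1 6 1


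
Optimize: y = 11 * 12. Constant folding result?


11 * 12 = 132 at compile time
Optimized: y = 132


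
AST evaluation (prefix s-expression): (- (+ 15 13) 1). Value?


Evaluate inner: (+ 15 13) = 28
Evaluate root: (- 28 1) = 27
Result: 27


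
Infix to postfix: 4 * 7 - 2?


Left to right (same or higher precedence on left)
Postfix: 4 7 * 2 -


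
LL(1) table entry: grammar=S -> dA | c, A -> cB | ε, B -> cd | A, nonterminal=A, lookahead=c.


For [A, c]: 'c' ∈ FIRST(cB)
Entry: A -> cB


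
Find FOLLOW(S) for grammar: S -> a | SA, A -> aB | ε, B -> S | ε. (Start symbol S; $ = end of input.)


$ ∈ FOLLOW(S). For each A -> αBβ: add FIRST(β)\{ε} to FOLLOW(B); if β nullable, add FOLLOW(A).
FOLLOW(S) = {$, a}


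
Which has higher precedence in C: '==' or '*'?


'*' is multiplicative (level 10); '==' is equality (level 6)
Higher level binds tighter
'*' has higher precedence than '=='


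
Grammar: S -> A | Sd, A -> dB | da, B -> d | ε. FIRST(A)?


Per alternative of A: FIRST(dB) = {d}; FIRST(da) = {d}
FIRST(A) = {d}


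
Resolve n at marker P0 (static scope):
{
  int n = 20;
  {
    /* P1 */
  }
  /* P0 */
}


n declared in the same block as P0
n = 20


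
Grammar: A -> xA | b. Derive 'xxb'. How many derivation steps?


Derivation: A => xA => xxA => xxb
Steps: 3


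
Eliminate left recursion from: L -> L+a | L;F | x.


Left-recursive alternatives: L+a, L;F; non-recursive: x
Introduce L': L -> xL', L' -> +aL' | ;FL' | ε


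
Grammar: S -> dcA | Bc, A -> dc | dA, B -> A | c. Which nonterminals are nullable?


A nonterminal is nullable iff some alternative derives ε (directly, or every symbol in it is nullable)
Nullable: {}


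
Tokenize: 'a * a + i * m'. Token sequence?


Scan left to right, longest-match per lexeme
Tokens: ID(a), OP(*), ID(a), OP(+), ID(i), OP(*), ID(m)


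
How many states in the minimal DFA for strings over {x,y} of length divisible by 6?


Track length mod 6: states 0..5, accept at 0
Minimal DFA: 6 states


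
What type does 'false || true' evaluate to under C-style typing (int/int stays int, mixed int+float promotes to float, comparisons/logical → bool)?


Operand types: bool || bool
Rule: logical operators take bool operands and yield bool
Result type: bool


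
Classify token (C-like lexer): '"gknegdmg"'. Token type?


Pattern: double-quoted sequence
Type: STRING_LITERAL


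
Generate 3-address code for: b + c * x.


Break into single-operator statements:
t1 = c * x
t2 = b + t1


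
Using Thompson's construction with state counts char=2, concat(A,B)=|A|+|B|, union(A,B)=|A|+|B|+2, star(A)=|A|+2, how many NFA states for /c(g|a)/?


Syntax tree has 3 char leaf(s), 1 union(s), 0 star(s)
chars contribute 3×2 = 6; each union adds +2; each star adds +2
Total: 6 + 2 + 0 = 8 states


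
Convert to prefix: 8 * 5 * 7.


left-to-right (same/higher precedence on left): tree is (* (* 8 5) 7)
Prefix: * * 8 5 7


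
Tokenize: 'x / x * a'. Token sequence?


Scan left to right, longest-match per lexeme
Tokens: ID(x), OP(/), ID(x), OP(*), ID(a)


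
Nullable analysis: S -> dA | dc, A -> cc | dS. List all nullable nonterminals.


A nonterminal is nullable iff some alternative derives ε (directly, or every symbol in it is nullable)
Nullable: {}


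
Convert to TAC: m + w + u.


Break into single-operator statements:
t1 = m + w
t2 = t1 + u


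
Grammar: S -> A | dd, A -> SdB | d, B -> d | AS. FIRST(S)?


Per alternative of S: FIRST(A) = {d}; FIRST(dd) = {d}
FIRST(S) = {d}


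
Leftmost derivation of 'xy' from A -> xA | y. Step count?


Derivation: A => xA => xy
Steps: 2


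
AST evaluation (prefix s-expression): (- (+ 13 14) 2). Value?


Evaluate inner: (+ 13 14) = 27
Evaluate root: (- 27 2) = 25
Result: 25


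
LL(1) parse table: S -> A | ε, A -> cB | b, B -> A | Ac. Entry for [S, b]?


For [S, b]: 'b' ∈ FIRST(A)
Entry: S -> A


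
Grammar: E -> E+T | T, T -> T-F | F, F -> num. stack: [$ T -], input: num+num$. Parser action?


no handle; shift 'num'
Action: shift


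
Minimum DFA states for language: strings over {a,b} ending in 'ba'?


Track the longest suffix of input matching a prefix of 'ba': 3 classes (prefixes of length 0..2)
Minimal DFA: 3 states
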